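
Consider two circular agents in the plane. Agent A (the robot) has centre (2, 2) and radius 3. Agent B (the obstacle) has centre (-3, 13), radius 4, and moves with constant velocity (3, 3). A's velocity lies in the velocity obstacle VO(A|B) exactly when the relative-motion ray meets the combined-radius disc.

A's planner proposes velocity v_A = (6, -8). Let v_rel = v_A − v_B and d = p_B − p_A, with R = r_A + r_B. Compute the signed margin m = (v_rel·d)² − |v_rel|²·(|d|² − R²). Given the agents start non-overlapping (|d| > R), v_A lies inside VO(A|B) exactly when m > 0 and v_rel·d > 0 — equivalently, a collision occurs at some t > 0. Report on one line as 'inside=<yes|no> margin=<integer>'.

d = (-5, 11),  |d|² = 146;  R = 3+4 = 7,  c = 146−7² = 97
v_rel = (3, -11),  |v_rel|² = 130;  v_rel·d = (3)·(-5) + (-11)·(11) = -136
130·t² + 272·t + 97 = 0  ⇒  m = (-136)² − 130·97 = 5886
m = 5886 > 0,  v_rel·d = -136 < 0  ⇒  outside

inside=no margin=5886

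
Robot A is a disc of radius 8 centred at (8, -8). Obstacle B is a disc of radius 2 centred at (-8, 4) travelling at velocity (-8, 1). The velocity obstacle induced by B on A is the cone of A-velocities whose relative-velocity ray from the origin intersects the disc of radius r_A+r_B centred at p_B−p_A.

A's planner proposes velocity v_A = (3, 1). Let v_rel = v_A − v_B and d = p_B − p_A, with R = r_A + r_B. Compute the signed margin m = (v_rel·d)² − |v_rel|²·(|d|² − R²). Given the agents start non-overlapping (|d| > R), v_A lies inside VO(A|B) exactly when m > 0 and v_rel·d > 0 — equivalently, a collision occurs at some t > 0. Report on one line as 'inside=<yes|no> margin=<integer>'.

d = (-16, 12),  |d|² = 400;  R = 8+2 = 10,  c = 400−10² = 300
v_rel = (11, 0),  |v_rel|² = 121;  v_rel·d = (11)·(-16) + (0)·(12) = -176
121·t² + 352·t + 300 = 0  ⇒  m = (-176)² − 121·300 = -5324
m = -5324 < 0,  v_rel·d = -176 < 0  ⇒  outside

inside=no margin=-5324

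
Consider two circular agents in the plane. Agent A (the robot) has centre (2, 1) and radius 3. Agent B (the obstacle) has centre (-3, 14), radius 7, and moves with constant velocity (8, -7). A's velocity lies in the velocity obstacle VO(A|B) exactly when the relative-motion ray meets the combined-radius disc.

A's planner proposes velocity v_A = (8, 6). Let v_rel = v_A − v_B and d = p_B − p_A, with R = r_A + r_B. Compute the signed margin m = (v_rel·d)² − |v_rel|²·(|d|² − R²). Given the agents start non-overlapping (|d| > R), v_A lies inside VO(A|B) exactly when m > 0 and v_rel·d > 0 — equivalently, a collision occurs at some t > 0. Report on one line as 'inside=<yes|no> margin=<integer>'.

d = (-5, 13),  |d|² = 194;  R = 3+7 = 10,  c = 194−10² = 94
v_rel = (0, 13),  |v_rel|² = 169;  v_rel·d = (0)·(-5) + (13)·(13) = 169
169·t² − 338·t + 94 = 0  ⇒  m = 169² − 169·94 = 12675
m = 12675 > 0,  v_rel·d = 169 > 0  ⇒  inside

inside=yes margin=12675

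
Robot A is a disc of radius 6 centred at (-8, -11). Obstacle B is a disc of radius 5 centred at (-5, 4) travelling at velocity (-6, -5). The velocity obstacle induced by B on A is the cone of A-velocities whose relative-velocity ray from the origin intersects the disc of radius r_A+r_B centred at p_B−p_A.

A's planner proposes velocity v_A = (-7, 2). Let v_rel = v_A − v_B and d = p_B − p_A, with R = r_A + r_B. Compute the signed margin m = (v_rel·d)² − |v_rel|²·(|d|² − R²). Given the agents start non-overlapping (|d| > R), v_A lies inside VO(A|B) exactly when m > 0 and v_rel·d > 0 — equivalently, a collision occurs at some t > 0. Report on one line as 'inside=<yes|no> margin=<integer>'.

d = (3, 15),  |d|² = 234;  R = 6+5 = 11,  c = 234−11² = 113
v_rel = (-1, 7),  |v_rel|² = 50;  v_rel·d = (-1)·(3) + (7)·(15) = 102
50·t² − 204·t + 113 = 0  ⇒  m = 102² − 50·113 = 4754
m = 4754 > 0,  v_rel·d = 102 > 0  ⇒  inside

inside=yes margin=4754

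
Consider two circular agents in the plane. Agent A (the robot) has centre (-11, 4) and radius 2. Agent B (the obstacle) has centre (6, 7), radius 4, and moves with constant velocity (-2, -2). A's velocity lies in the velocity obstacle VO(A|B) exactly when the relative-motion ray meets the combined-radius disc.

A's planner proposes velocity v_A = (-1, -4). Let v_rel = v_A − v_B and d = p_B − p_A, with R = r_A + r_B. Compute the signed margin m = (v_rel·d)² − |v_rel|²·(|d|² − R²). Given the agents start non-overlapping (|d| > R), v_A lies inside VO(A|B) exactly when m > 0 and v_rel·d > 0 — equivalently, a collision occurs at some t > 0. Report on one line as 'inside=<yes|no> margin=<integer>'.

d = (17, 3),  |d|² = 298;  R = 2+4 = 6,  c = 298−6² = 262
v_rel = (1, -2),  |v_rel|² = 5;  v_rel·d = (1)·(17) + (-2)·(3) = 11
5·t² − 22·t + 262 = 0  ⇒  m = 11² − 5·262 = -1189
m = -1189 < 0,  v_rel·d = 11 > 0  ⇒  outside

inside=no margin=-1189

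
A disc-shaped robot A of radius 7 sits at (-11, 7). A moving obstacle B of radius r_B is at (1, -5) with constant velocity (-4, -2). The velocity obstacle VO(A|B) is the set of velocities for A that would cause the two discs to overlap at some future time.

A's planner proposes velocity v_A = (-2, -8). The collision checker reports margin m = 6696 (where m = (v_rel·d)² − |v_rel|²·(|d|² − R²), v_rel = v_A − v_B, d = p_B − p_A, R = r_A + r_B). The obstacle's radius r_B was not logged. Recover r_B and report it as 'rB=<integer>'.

m = 6696
d = (12, -12);  v_rel = (2, -6),  |v_rel|² = 40
v_rel×d = (2)·(-12) − (-6)·(12) = 48
since m = R²·40 − 48²:  R² = (2304 + 6696) / 40 = 225
R = √225 = 15  ⇒  r_B = 15 − 7 = 8

rB=8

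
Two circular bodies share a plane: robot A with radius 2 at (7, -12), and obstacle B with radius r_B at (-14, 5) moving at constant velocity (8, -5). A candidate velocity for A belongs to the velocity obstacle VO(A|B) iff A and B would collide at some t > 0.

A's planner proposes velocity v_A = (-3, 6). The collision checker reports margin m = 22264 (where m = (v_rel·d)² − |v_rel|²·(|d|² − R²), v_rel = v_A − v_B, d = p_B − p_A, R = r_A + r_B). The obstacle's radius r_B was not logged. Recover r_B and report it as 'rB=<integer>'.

m = 22264
d = (-21, 17);  v_rel = (-11, 11),  |v_rel|² = 242
v_rel×d = (-11)·(17) − (11)·(-21) = 44
since m = R²·242 − 44²:  R² = (1936 + 22264) / 242 = 100
R = √100 = 10  ⇒  r_B = 10 − 2 = 8

rB=8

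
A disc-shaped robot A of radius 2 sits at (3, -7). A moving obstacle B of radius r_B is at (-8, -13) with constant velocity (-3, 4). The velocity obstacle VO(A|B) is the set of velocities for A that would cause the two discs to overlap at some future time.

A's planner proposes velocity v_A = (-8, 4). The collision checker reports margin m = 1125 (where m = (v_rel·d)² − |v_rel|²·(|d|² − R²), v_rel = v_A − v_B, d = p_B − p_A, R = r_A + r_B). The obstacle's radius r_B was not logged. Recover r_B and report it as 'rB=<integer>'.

m = 1125
d = (-11, -6);  v_rel = (-5, 0),  |v_rel|² = 25
v_rel×d = (-5)·(-6) − (0)·(-11) = 30
since m = R²·25 − 30²:  R² = (900 + 1125) / 25 = 81
R = √81 = 9  ⇒  r_B = 9 − 2 = 7

rB=7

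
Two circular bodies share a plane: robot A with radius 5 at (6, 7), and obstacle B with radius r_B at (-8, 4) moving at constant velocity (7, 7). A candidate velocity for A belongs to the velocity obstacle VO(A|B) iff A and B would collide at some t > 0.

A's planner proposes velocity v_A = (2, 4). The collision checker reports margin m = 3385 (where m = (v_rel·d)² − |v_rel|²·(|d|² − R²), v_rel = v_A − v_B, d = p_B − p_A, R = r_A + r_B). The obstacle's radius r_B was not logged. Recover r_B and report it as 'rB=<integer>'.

m = 3385
d = (-14, -3);  v_rel = (-5, -3),  |v_rel|² = 34
v_rel×d = (-5)·(-3) − (-3)·(-14) = -27
since m = R²·34 − (-27)²:  R² = (729 + 3385) / 34 = 121
R = √121 = 11  ⇒  r_B = 11 − 5 = 6

rB=6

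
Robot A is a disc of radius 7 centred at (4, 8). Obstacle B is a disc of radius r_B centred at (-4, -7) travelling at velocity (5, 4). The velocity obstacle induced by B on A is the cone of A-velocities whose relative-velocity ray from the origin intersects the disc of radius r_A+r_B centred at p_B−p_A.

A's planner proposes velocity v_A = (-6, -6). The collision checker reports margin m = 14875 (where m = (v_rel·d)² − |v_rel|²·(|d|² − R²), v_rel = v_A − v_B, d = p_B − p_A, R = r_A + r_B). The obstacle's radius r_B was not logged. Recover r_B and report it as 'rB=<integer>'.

m = 14875
d = (-8, -15);  v_rel = (-11, -10),  |v_rel|² = 221
v_rel×d = (-11)·(-15) − (-10)·(-8) = 85
since m = R²·221 − 85²:  R² = (7225 + 14875) / 221 = 100
R = √100 = 10  ⇒  r_B = 10 − 7 = 3

rB=3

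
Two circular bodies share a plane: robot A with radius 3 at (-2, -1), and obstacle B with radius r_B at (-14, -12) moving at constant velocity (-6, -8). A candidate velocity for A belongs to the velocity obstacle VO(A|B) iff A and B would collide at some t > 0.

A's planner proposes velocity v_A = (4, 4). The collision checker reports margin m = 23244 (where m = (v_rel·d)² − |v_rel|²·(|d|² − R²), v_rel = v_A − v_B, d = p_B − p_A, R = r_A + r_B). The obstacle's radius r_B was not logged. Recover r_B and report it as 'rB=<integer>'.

m = 23244
d = (-12, -11);  v_rel = (10, 12),  |v_rel|² = 244
v_rel×d = (10)·(-11) − (12)·(-12) = 34
since m = R²·244 − 34²:  R² = (1156 + 23244) / 244 = 100
R = √100 = 10  ⇒  r_B = 10 − 3 = 7

rB=7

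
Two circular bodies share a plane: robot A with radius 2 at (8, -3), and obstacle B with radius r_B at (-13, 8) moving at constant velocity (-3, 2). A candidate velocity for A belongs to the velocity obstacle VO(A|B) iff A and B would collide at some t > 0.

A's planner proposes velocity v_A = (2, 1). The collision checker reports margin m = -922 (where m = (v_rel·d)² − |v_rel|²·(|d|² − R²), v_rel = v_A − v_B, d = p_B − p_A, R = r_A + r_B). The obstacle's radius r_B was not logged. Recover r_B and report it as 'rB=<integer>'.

m = -922
d = (-21, 11);  v_rel = (5, -1),  |v_rel|² = 26
v_rel×d = (5)·(11) − (-1)·(-21) = 34
since m = R²·26 − 34²:  R² = (1156 + -922) / 26 = 9
R = √9 = 3  ⇒  r_B = 3 − 2 = 1

rB=1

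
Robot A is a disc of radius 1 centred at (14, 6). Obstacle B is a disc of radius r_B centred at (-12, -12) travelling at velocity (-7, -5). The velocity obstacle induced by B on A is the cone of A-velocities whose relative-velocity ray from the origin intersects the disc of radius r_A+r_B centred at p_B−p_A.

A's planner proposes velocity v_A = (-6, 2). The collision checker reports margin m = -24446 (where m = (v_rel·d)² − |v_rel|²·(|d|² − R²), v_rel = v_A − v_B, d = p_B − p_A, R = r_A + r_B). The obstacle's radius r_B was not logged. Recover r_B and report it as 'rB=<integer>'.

m = -24446
d = (-26, -18);  v_rel = (1, 7),  |v_rel|² = 50
v_rel×d = (1)·(-18) − (7)·(-26) = 164
since m = R²·50 − 164²:  R² = (26896 + -24446) / 50 = 49
R = √49 = 7  ⇒  r_B = 7 − 1 = 6

rB=6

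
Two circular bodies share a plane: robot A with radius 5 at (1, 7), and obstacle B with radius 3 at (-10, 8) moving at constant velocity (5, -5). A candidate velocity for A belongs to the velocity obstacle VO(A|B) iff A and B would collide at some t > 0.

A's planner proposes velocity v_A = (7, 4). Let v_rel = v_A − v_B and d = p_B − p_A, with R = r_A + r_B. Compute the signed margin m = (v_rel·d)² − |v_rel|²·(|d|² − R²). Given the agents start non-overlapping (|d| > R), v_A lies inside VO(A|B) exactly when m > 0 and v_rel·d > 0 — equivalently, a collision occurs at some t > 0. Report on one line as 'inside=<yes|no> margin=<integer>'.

d = (-11, 1),  |d|² = 122;  R = 5+3 = 8,  c = 122−8² = 58
v_rel = (2, 9),  |v_rel|² = 85;  v_rel·d = (2)·(-11) + (9)·(1) = -13
85·t² + 26·t + 58 = 0  ⇒  m = (-13)² − 85·58 = -4761
m = -4761 < 0,  v_rel·d = -13 < 0  ⇒  outside

inside=no margin=-4761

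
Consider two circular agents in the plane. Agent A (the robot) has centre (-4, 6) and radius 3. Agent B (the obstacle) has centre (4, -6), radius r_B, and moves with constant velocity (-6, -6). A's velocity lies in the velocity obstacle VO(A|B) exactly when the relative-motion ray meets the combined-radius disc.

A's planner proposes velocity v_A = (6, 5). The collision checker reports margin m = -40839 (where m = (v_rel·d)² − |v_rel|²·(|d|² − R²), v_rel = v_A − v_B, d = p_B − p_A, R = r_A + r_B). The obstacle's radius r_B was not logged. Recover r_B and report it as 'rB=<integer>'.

m = -40839
d = (8, -12);  v_rel = (12, 11),  |v_rel|² = 265
v_rel×d = (12)·(-12) − (11)·(8) = -232
since m = R²·265 − (-232)²:  R² = (53824 + -40839) / 265 = 49
R = √49 = 7  ⇒  r_B = 7 − 3 = 4

rB=4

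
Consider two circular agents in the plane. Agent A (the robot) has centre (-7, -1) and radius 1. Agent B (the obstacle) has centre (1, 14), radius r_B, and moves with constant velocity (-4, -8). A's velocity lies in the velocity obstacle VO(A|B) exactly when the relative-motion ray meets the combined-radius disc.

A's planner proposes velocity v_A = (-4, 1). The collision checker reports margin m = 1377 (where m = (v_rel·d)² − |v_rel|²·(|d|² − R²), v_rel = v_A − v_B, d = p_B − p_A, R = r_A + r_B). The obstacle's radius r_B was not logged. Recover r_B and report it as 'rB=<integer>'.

m = 1377
d = (8, 15);  v_rel = (0, 9),  |v_rel|² = 81
v_rel×d = (0)·(15) − (9)·(8) = -72
since m = R²·81 − (-72)²:  R² = (5184 + 1377) / 81 = 81
R = √81 = 9  ⇒  r_B = 9 − 1 = 8

rB=8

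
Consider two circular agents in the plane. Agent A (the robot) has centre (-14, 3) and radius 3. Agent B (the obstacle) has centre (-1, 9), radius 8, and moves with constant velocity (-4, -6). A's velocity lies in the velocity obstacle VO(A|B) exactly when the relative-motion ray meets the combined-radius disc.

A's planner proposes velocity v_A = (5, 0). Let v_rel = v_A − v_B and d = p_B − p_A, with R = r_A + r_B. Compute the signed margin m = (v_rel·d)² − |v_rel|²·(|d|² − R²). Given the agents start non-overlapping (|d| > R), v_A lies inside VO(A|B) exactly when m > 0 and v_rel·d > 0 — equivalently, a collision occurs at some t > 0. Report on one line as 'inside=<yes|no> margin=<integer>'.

d = (13, 6),  |d|² = 205;  R = 3+8 = 11,  c = 205−11² = 84
v_rel = (9, 6),  |v_rel|² = 117;  v_rel·d = (9)·(13) + (6)·(6) = 153
117·t² − 306·t + 84 = 0  ⇒  m = 153² − 117·84 = 13581
m = 13581 > 0,  v_rel·d = 153 > 0  ⇒  inside

inside=yes margin=13581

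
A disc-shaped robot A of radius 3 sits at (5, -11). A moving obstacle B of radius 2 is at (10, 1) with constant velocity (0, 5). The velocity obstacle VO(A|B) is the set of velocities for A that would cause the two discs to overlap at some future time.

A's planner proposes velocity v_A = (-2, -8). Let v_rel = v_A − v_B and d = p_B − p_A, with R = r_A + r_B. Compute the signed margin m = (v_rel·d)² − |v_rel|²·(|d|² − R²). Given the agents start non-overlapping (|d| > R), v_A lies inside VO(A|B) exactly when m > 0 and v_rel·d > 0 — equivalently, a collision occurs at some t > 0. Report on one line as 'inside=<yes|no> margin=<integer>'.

d = (5, 12),  |d|² = 169;  R = 3+2 = 5,  c = 169−5² = 144
v_rel = (-2, -13),  |v_rel|² = 173;  v_rel·d = (-2)·(5) + (-13)·(12) = -166
173·t² + 332·t + 144 = 0  ⇒  m = (-166)² − 173·144 = 2644
m = 2644 > 0,  v_rel·d = -166 < 0  ⇒  outside

inside=no margin=2644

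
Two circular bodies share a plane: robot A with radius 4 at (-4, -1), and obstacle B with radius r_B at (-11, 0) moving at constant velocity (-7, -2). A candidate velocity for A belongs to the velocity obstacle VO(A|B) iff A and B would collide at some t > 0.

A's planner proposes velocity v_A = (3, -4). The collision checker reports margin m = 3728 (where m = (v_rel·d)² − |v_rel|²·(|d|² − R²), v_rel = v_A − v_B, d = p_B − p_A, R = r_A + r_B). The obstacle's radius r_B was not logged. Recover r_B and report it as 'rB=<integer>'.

m = 3728
d = (-7, 1);  v_rel = (10, -2),  |v_rel|² = 104
v_rel×d = (10)·(1) − (-2)·(-7) = -4
since m = R²·104 − (-4)²:  R² = (16 + 3728) / 104 = 36
R = √36 = 6  ⇒  r_B = 6 − 4 = 2

rB=2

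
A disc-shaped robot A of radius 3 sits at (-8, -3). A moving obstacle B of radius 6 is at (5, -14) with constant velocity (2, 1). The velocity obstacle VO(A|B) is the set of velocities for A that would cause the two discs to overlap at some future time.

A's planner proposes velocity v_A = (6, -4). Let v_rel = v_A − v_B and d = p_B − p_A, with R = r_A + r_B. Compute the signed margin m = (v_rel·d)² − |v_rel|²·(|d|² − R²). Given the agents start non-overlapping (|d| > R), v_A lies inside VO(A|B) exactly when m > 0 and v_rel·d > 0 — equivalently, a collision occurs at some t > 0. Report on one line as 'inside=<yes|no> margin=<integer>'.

d = (13, -11),  |d|² = 290;  R = 3+6 = 9,  c = 290−9² = 209
v_rel = (4, -5),  |v_rel|² = 41;  v_rel·d = (4)·(13) + (-5)·(-11) = 107
41·t² − 214·t + 209 = 0  ⇒  m = 107² − 41·209 = 2880
m = 2880 > 0,  v_rel·d = 107 > 0  ⇒  inside

inside=yes margin=2880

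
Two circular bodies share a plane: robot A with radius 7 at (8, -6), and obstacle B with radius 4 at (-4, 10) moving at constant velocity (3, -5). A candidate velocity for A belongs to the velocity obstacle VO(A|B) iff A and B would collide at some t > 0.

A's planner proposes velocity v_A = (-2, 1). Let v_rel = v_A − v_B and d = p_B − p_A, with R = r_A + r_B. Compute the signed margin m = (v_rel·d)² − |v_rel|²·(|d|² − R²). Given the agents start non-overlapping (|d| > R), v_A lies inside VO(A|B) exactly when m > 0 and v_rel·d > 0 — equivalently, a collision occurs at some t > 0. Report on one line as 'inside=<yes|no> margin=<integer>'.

d = (-12, 16),  |d|² = 400;  R = 7+4 = 11,  c = 400−11² = 279
v_rel = (-5, 6),  |v_rel|² = 61;  v_rel·d = (-5)·(-12) + (6)·(16) = 156
61·t² − 312·t + 279 = 0  ⇒  m = 156² − 61·279 = 7317
m = 7317 > 0,  v_rel·d = 156 > 0  ⇒  inside

inside=yes margin=7317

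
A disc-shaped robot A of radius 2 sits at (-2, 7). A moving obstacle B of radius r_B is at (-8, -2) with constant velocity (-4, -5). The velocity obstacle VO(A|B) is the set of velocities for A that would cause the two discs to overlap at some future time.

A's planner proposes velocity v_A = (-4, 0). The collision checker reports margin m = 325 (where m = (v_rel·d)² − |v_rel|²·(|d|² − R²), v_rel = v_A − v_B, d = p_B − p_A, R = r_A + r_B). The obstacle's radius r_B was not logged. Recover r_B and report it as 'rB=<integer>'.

m = 325
d = (-6, -9);  v_rel = (0, 5),  |v_rel|² = 25
v_rel×d = (0)·(-9) − (5)·(-6) = 30
since m = R²·25 − 30²:  R² = (900 + 325) / 25 = 49
R = √49 = 7  ⇒  r_B = 7 − 2 = 5

rB=5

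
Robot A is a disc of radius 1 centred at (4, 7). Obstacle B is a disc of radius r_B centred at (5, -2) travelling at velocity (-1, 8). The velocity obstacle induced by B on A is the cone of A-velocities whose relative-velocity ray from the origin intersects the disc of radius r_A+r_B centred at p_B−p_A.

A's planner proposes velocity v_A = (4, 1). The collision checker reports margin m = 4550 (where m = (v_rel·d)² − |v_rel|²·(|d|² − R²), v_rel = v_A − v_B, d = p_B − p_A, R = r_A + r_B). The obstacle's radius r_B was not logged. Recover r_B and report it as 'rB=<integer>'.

m = 4550
d = (1, -9);  v_rel = (5, -7),  |v_rel|² = 74
v_rel×d = (5)·(-9) − (-7)·(1) = -38
since m = R²·74 − (-38)²:  R² = (1444 + 4550) / 74 = 81
R = √81 = 9  ⇒  r_B = 9 − 1 = 8

rB=8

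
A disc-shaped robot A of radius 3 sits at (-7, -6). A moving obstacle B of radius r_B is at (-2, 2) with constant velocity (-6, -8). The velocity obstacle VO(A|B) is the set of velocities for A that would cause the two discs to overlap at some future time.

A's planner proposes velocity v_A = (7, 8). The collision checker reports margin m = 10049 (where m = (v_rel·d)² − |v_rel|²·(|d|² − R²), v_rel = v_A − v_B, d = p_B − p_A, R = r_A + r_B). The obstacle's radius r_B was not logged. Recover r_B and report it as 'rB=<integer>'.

m = 10049
d = (5, 8);  v_rel = (13, 16),  |v_rel|² = 425
v_rel×d = (13)·(8) − (16)·(5) = 24
since m = R²·425 − 24²:  R² = (576 + 10049) / 425 = 25
R = √25 = 5  ⇒  r_B = 5 − 3 = 2

rB=2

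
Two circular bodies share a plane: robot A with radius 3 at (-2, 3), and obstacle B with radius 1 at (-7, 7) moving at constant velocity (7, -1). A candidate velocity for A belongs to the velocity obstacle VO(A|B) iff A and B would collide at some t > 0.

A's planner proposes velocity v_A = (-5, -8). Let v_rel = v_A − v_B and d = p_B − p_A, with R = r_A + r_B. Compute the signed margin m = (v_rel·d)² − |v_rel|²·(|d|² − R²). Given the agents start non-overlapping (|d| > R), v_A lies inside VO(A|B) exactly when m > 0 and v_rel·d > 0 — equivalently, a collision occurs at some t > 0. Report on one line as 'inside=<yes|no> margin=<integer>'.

d = (-5, 4),  |d|² = 41;  R = 3+1 = 4,  c = 41−4² = 25
v_rel = (-12, -7),  |v_rel|² = 193;  v_rel·d = (-12)·(-5) + (-7)·(4) = 32
193·t² − 64·t + 25 = 0  ⇒  m = 32² − 193·25 = -3801
m = -3801 < 0,  v_rel·d = 32 > 0  ⇒  outside

inside=no margin=-3801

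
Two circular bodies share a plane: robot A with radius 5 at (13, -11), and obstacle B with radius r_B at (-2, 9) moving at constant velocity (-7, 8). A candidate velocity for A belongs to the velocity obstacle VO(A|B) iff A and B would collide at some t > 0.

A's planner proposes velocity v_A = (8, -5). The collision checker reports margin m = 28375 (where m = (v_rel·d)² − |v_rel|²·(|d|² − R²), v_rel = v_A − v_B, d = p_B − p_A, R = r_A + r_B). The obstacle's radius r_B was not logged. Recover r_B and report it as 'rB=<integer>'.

m = 28375
d = (-15, 20);  v_rel = (15, -13),  |v_rel|² = 394
v_rel×d = (15)·(20) − (-13)·(-15) = 105
since m = R²·394 − 105²:  R² = (11025 + 28375) / 394 = 100
R = √100 = 10  ⇒  r_B = 10 − 5 = 5

rB=5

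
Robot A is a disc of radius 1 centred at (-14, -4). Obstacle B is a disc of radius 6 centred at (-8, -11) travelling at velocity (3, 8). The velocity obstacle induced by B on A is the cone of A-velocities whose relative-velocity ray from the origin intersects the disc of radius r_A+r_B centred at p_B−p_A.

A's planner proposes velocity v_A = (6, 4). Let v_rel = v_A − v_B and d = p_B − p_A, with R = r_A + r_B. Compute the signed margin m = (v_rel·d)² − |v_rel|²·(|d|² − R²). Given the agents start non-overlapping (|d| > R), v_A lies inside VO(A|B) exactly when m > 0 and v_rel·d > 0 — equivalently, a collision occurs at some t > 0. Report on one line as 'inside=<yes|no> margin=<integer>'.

d = (6, -7),  |d|² = 85;  R = 1+6 = 7,  c = 85−7² = 36
v_rel = (3, -4),  |v_rel|² = 25;  v_rel·d = (3)·(6) + (-4)·(-7) = 46
25·t² − 92·t + 36 = 0  ⇒  m = 46² − 25·36 = 1216
m = 1216 > 0,  v_rel·d = 46 > 0  ⇒  inside

inside=yes margin=1216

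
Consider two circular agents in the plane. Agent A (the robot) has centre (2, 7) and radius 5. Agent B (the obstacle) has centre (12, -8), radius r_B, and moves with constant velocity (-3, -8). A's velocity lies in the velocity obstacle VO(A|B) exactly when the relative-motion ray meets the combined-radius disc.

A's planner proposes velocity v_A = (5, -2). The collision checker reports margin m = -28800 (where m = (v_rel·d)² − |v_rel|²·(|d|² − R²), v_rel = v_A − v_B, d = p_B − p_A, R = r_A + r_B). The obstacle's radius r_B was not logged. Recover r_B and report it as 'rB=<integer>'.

m = -28800
d = (10, -15);  v_rel = (8, 6),  |v_rel|² = 100
v_rel×d = (8)·(-15) − (6)·(10) = -180
since m = R²·100 − (-180)²:  R² = (32400 + -28800) / 100 = 36
R = √36 = 6  ⇒  r_B = 6 − 5 = 1

rB=1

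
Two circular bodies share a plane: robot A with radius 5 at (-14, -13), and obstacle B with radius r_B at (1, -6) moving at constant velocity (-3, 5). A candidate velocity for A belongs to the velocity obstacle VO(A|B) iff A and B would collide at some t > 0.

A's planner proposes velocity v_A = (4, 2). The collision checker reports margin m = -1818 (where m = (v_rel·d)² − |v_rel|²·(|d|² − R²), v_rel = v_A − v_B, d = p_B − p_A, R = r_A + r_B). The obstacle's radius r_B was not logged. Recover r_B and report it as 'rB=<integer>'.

m = -1818
d = (15, 7);  v_rel = (7, -3),  |v_rel|² = 58
v_rel×d = (7)·(7) − (-3)·(15) = 94
since m = R²·58 − 94²:  R² = (8836 + -1818) / 58 = 121
R = √121 = 11  ⇒  r_B = 11 − 5 = 6

rB=6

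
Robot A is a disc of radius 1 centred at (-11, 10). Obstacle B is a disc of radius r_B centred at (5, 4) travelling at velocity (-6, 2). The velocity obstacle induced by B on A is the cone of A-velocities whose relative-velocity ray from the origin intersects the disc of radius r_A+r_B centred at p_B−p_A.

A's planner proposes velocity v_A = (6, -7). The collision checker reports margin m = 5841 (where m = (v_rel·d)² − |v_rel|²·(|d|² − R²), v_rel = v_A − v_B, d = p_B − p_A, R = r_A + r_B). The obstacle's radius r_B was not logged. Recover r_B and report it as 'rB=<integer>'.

m = 5841
d = (16, -6);  v_rel = (12, -9),  |v_rel|² = 225
v_rel×d = (12)·(-6) − (-9)·(16) = 72
since m = R²·225 − 72²:  R² = (5184 + 5841) / 225 = 49
R = √49 = 7  ⇒  r_B = 7 − 1 = 6

rB=6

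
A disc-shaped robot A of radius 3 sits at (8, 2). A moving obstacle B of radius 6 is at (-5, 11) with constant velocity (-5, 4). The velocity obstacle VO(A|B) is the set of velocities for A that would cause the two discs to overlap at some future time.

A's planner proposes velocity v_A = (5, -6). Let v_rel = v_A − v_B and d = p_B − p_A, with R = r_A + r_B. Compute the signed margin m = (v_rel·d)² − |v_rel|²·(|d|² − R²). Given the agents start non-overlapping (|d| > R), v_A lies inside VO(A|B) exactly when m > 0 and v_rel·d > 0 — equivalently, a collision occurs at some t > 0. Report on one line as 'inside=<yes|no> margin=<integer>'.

d = (-13, 9),  |d|² = 250;  R = 3+6 = 9,  c = 250−9² = 169
v_rel = (10, -10),  |v_rel|² = 200;  v_rel·d = (10)·(-13) + (-10)·(9) = -220
200·t² + 440·t + 169 = 0  ⇒  m = (-220)² − 200·169 = 14600
m = 14600 > 0,  v_rel·d = -220 < 0  ⇒  outside

inside=no margin=14600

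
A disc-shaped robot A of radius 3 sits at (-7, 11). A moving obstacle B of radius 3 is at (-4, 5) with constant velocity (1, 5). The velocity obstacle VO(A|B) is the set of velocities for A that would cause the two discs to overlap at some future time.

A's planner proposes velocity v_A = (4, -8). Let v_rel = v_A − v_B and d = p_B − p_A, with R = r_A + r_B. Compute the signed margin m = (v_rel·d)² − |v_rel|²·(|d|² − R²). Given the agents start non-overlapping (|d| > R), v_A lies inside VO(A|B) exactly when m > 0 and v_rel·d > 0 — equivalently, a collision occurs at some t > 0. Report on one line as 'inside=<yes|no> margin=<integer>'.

d = (3, -6),  |d|² = 45;  R = 3+3 = 6,  c = 45−6² = 9
v_rel = (3, -13),  |v_rel|² = 178;  v_rel·d = (3)·(3) + (-13)·(-6) = 87
178·t² − 174·t + 9 = 0  ⇒  m = 87² − 178·9 = 5967
m = 5967 > 0,  v_rel·d = 87 > 0  ⇒  inside

inside=yes margin=5967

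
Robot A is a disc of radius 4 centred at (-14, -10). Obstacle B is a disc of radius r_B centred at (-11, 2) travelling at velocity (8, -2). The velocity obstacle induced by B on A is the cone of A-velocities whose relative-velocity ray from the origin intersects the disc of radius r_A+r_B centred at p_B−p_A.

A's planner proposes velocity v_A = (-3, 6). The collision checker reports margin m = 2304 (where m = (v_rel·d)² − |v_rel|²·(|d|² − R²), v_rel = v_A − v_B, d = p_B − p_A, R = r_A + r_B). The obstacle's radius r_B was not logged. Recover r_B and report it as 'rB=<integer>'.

m = 2304
d = (3, 12);  v_rel = (-11, 8),  |v_rel|² = 185
v_rel×d = (-11)·(12) − (8)·(3) = -156
since m = R²·185 − (-156)²:  R² = (24336 + 2304) / 185 = 144
R = √144 = 12  ⇒  r_B = 12 − 4 = 8

rB=8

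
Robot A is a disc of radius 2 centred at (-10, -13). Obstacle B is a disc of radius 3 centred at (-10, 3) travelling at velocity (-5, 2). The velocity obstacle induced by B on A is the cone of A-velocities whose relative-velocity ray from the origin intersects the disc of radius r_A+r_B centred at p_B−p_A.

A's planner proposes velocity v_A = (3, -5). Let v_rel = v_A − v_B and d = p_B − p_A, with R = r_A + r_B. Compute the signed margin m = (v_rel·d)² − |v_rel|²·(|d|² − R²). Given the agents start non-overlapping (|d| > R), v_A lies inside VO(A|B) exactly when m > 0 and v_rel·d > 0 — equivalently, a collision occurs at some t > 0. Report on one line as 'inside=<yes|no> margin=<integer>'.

d = (0, 16),  |d|² = 256;  R = 2+3 = 5,  c = 256−5² = 231
v_rel = (8, -7),  |v_rel|² = 113;  v_rel·d = (8)·(0) + (-7)·(16) = -112
113·t² + 224·t + 231 = 0  ⇒  m = (-112)² − 113·231 = -13559
m = -13559 < 0,  v_rel·d = -112 < 0  ⇒  outside

inside=no margin=-13559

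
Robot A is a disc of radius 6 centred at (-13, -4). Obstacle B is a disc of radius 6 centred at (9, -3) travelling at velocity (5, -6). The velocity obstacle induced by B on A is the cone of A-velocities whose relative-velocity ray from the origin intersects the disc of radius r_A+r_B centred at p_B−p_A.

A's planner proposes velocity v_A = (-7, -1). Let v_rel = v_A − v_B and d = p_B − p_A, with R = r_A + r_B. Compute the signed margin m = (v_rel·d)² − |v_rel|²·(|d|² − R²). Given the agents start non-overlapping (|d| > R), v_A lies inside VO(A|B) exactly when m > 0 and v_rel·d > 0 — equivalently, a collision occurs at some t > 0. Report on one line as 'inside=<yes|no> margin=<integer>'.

d = (22, 1),  |d|² = 485;  R = 6+6 = 12,  c = 485−12² = 341
v_rel = (-12, 5),  |v_rel|² = 169;  v_rel·d = (-12)·(22) + (5)·(1) = -259
169·t² + 518·t + 341 = 0  ⇒  m = (-259)² − 169·341 = 9452
m = 9452 > 0,  v_rel·d = -259 < 0  ⇒  outside

inside=no margin=9452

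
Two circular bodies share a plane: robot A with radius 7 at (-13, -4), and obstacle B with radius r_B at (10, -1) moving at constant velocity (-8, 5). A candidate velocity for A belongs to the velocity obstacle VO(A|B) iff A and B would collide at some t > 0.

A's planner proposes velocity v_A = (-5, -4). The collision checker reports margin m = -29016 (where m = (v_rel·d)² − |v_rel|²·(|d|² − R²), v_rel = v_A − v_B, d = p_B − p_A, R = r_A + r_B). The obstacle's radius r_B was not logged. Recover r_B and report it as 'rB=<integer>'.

m = -29016
d = (23, 3);  v_rel = (3, -9),  |v_rel|² = 90
v_rel×d = (3)·(3) − (-9)·(23) = 216
since m = R²·90 − 216²:  R² = (46656 + -29016) / 90 = 196
R = √196 = 14  ⇒  r_B = 14 − 7 = 7

rB=7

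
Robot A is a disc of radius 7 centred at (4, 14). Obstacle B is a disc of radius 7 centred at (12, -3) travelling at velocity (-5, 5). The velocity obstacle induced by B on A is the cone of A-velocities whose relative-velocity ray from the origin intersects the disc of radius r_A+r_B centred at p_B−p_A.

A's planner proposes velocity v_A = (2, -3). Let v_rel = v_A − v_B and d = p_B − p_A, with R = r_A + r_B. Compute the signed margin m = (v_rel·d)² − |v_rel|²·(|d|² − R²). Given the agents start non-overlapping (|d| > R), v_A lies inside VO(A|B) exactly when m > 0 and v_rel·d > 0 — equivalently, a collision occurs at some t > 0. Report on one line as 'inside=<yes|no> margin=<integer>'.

d = (8, -17),  |d|² = 353;  R = 7+7 = 14,  c = 353−14² = 157
v_rel = (7, -8),  |v_rel|² = 113;  v_rel·d = (7)·(8) + (-8)·(-17) = 192
113·t² − 384·t + 157 = 0  ⇒  m = 192² − 113·157 = 19123
m = 19123 > 0,  v_rel·d = 192 > 0  ⇒  inside

inside=yes margin=19123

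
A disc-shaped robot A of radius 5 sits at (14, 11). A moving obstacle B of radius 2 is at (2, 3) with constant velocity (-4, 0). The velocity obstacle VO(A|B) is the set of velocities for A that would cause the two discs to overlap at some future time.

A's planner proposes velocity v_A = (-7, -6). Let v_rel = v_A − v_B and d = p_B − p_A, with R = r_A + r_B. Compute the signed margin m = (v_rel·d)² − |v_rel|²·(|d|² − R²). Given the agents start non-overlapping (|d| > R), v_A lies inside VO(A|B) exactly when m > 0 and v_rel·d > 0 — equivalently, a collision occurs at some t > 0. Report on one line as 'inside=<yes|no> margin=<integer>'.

d = (-12, -8),  |d|² = 208;  R = 5+2 = 7,  c = 208−7² = 159
v_rel = (-3, -6),  |v_rel|² = 45;  v_rel·d = (-3)·(-12) + (-6)·(-8) = 84
45·t² − 168·t + 159 = 0  ⇒  m = 84² − 45·159 = -99
m = -99 < 0,  v_rel·d = 84 > 0  ⇒  outside

inside=no margin=-99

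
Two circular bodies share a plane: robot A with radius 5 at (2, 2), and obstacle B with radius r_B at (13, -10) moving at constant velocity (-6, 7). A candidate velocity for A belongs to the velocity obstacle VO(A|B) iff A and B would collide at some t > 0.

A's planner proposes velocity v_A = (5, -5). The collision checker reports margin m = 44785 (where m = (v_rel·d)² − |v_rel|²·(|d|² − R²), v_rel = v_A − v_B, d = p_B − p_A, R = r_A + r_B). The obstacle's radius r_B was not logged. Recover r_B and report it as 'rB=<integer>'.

m = 44785
d = (11, -12);  v_rel = (11, -12),  |v_rel|² = 265
v_rel×d = (11)·(-12) − (-12)·(11) = 0
since m = R²·265 − 0²:  R² = (0 + 44785) / 265 = 169
R = √169 = 13  ⇒  r_B = 13 − 5 = 8

rB=8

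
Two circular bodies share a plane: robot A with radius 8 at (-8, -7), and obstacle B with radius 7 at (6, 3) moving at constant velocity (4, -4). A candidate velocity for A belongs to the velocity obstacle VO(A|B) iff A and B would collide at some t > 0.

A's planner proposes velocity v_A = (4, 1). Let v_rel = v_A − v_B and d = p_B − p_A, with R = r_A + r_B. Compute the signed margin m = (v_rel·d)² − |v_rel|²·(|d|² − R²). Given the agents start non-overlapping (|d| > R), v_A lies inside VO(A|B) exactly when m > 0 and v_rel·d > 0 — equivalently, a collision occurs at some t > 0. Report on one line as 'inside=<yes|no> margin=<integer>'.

d = (14, 10),  |d|² = 296;  R = 8+7 = 15,  c = 296−15² = 71
v_rel = (0, 5),  |v_rel|² = 25;  v_rel·d = (0)·(14) + (5)·(10) = 50
25·t² − 100·t + 71 = 0  ⇒  m = 50² − 25·71 = 725
m = 725 > 0,  v_rel·d = 50 > 0  ⇒  inside

inside=yes margin=725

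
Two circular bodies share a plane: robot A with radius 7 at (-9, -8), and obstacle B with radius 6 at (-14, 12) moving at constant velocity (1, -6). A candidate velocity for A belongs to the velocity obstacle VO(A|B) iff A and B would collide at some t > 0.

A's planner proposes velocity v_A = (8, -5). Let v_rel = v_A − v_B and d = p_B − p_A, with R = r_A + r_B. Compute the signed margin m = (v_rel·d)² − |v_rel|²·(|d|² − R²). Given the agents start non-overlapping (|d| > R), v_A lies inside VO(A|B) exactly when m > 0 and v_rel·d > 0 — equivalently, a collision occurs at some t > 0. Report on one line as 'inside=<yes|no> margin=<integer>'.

d = (-5, 20),  |d|² = 425;  R = 7+6 = 13,  c = 425−13² = 256
v_rel = (7, 1),  |v_rel|² = 50;  v_rel·d = (7)·(-5) + (1)·(20) = -15
50·t² + 30·t + 256 = 0  ⇒  m = (-15)² − 50·256 = -12575
m = -12575 < 0,  v_rel·d = -15 < 0  ⇒  outside

inside=no margin=-12575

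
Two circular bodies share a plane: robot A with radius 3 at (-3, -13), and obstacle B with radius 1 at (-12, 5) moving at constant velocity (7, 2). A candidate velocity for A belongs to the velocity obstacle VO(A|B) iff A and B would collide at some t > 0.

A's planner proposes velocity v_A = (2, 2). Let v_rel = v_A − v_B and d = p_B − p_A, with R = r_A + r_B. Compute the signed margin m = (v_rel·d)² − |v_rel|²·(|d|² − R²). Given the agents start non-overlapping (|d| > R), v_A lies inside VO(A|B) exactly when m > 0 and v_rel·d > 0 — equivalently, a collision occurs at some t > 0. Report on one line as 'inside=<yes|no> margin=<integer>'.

d = (-9, 18),  |d|² = 405;  R = 3+1 = 4,  c = 405−4² = 389
v_rel = (-5, 0),  |v_rel|² = 25;  v_rel·d = (-5)·(-9) + (0)·(18) = 45
25·t² − 90·t + 389 = 0  ⇒  m = 45² − 25·389 = -7700
m = -7700 < 0,  v_rel·d = 45 > 0  ⇒  outside

inside=no margin=-7700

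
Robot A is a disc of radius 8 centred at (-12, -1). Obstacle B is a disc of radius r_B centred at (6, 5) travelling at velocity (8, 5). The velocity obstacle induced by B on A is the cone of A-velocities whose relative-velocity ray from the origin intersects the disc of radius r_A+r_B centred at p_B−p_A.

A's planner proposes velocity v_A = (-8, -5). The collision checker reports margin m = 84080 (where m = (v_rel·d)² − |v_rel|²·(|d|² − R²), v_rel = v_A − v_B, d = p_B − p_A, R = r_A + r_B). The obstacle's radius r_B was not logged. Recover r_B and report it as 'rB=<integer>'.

m = 84080
d = (18, 6);  v_rel = (-16, -10),  |v_rel|² = 356
v_rel×d = (-16)·(6) − (-10)·(18) = 84
since m = R²·356 − 84²:  R² = (7056 + 84080) / 356 = 256
R = √256 = 16  ⇒  r_B = 16 − 8 = 8

rB=8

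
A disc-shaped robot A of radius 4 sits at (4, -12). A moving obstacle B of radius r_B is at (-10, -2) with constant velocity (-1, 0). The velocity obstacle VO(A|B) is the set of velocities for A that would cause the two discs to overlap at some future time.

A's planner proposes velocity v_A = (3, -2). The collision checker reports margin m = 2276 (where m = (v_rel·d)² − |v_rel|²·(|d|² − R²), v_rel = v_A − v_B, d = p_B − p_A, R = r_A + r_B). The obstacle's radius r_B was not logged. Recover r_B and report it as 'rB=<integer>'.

m = 2276
d = (-14, 10);  v_rel = (4, -2),  |v_rel|² = 20
v_rel×d = (4)·(10) − (-2)·(-14) = 12
since m = R²·20 − 12²:  R² = (144 + 2276) / 20 = 121
R = √121 = 11  ⇒  r_B = 11 − 4 = 7

rB=7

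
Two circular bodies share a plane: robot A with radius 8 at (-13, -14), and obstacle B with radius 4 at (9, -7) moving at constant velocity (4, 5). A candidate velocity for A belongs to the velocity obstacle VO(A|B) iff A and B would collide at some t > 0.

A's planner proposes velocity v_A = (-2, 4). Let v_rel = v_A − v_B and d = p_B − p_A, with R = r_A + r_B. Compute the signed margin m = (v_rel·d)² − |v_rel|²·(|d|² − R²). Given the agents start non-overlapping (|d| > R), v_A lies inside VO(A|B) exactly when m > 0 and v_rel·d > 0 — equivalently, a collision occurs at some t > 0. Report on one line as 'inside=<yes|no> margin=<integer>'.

d = (22, 7),  |d|² = 533;  R = 8+4 = 12,  c = 533−12² = 389
v_rel = (-6, -1),  |v_rel|² = 37;  v_rel·d = (-6)·(22) + (-1)·(7) = -139
37·t² + 278·t + 389 = 0  ⇒  m = (-139)² − 37·389 = 4928
m = 4928 > 0,  v_rel·d = -139 < 0  ⇒  outside

inside=no margin=4928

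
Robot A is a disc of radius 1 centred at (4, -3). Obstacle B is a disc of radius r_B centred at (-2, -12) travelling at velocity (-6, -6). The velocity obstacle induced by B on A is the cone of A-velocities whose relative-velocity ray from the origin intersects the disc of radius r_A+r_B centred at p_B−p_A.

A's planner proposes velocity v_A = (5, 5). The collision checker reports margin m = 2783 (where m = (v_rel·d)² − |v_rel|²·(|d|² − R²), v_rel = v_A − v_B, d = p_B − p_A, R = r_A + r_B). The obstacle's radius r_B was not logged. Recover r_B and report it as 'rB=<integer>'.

m = 2783
d = (-6, -9);  v_rel = (11, 11),  |v_rel|² = 242
v_rel×d = (11)·(-9) − (11)·(-6) = -33
since m = R²·242 − (-33)²:  R² = (1089 + 2783) / 242 = 16
R = √16 = 4  ⇒  r_B = 4 − 1 = 3

rB=3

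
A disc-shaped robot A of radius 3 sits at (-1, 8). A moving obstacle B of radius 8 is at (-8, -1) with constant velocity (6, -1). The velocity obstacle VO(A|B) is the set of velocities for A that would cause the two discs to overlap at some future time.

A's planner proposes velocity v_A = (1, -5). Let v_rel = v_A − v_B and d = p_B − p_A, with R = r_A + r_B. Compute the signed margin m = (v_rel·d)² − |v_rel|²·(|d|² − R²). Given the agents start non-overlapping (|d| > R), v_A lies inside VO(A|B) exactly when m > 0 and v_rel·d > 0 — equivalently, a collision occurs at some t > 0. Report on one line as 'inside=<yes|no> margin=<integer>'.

d = (-7, -9),  |d|² = 130;  R = 3+8 = 11,  c = 130−11² = 9
v_rel = (-5, -4),  |v_rel|² = 41;  v_rel·d = (-5)·(-7) + (-4)·(-9) = 71
41·t² − 142·t + 9 = 0  ⇒  m = 71² − 41·9 = 4672
m = 4672 > 0,  v_rel·d = 71 > 0  ⇒  inside

inside=yes margin=4672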